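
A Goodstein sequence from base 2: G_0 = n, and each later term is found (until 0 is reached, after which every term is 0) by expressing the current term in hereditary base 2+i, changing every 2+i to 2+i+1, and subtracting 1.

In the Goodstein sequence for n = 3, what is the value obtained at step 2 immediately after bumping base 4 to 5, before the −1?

base 2: 3 = 2 + 1; at 3: 3 + 1 = 4; next = 3
base 3: 3 = 3; at 4: 4 = 4; next = 3
base 4: 3 = 3; at 5: 3 = 3; next = 2

3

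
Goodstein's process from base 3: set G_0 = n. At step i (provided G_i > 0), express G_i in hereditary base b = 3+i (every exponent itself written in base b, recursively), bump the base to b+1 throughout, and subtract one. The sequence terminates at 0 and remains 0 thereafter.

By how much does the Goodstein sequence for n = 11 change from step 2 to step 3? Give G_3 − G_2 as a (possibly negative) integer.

10

step 0: 11 = 3^2 + 2; sub 4 for 3: 4^2 + 2; = 18; G_1 = 18−1 = 17
step 1: 17 = 4^2 + 1; sub 5 for 4: 5^2 + 1; = 26; G_2 = 26−1 = 25
step 2: 25 = 5^2; sub 6 for 5: 6^2; = 36; G_3 = 36−1 = 35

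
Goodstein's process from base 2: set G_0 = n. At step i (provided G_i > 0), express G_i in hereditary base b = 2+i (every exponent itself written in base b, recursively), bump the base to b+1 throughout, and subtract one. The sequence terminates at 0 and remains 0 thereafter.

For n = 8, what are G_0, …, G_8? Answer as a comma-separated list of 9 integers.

8 —HB2→ 2^(2 + 1) —bump→ 3^(3 + 1) = 81 —(−1)→ 80
80 —HB3→ 2·3^3 + 2·3^2 + 2·3 + 2 —bump→ 2·4^4 + 2·4^2 + 2·4 + 2 = 554 —(−1)→ 553
553 —HB4→ 2·4^4 + 2·4^2 + 2·4 + 1 —bump→ 2·5^5 + 2·5^2 + 2·5 + 1 = 6311 —(−1)→ 6310
6310 —HB5→ 2·5^5 + 2·5^2 + 2·5 —bump→ 2·6^6 + 2·6^2 + 2·6 = 93396 —(−1)→ 93395
93395 —HB6→ 2·6^6 + 2·6^2 + 6 + 5 —bump→ 2·7^7 + 2·7^2 + 7 + 5 = 1647196 —(−1)→ 1647195
1647195 —HB7→ 2·7^7 + 2·7^2 + 7 + 4 —bump→ 2·8^8 + 2·8^2 + 8 + 4 = 33554572 —(−1)→ 33554571
33554571 —HB8→ 2·8^8 + 2·8^2 + 8 + 3 —bump→ 2·9^9 + 2·9^2 + 9 + 3 = 774841152 —(−1)→ 774841151
774841151 —HB9→ 2·9^9 + 2·9^2 + 9 + 2 —bump→ 2·10^10 + 2·10^2 + 10 + 2 = 20000000212 —(−1)→ 20000000211

8, 80, 553, 6310, 93395, 1647195, 33554571, 774841151, 20000000211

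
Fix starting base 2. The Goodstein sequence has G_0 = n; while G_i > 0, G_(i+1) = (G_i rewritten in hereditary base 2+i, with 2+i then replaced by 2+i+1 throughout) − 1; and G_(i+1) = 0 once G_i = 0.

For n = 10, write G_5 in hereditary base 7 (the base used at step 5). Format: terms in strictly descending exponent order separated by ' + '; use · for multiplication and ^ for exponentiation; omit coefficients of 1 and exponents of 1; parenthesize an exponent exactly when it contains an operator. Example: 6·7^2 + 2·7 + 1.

5·7^7 + 5·7^5 + 5·7^4 + 5·7^3 + 5·7^2 + 5·7 + 4

G_0 = 10. HB_2(10) = 2^(2 + 1) + 2. Bump = 84. G_1 = 83.
G_1 = 83. HB_3(83) = 3^(3 + 1) + 2. Bump = 1026. G_2 = 1025.
G_2 = 1025. HB_4(1025) = 4^(4 + 1) + 1. Bump = 15626. G_3 = 15625.
G_3 = 15625. HB_5(15625) = 5^(5 + 1). Bump = 279936. G_4 = 279935.
G_4 = 279935. HB_6(279935) = 5·6^6 + 5·6^5 + 5·6^4 + 5·6^3 + 5·6^2 + 5·6 + 5. Bump = 4215755. G_5 = 4215754.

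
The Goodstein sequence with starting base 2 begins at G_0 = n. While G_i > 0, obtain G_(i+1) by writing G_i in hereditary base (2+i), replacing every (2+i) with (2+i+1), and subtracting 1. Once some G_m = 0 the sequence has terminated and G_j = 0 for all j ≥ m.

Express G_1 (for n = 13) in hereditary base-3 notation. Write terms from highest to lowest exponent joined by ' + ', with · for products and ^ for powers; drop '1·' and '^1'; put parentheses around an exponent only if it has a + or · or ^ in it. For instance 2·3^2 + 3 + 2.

3^(3 + 1) + 3^3

G_0=13  [base 2] 2^(2 + 1) + 2^2 + 1  →[2↦3]→  3^(3 + 1) + 3^3 + 1 = 109  −1 ⇒ G_1=108
G_1=108  [base 3] 3^(3 + 1) + 3^3  →[3↦4]→  4^(4 + 1) + 4^4 = 1280  −1 ⇒ G_2=1279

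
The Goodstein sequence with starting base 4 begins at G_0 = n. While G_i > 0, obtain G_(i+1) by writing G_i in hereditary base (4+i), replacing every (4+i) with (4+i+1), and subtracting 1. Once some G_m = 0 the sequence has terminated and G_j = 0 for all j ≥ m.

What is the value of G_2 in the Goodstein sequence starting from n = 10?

step 0: 10 = 2·4 + 2; sub 5 for 4: 2·5 + 2; = 12; G_1 = 12−1 = 11
step 1: 11 = 2·5 + 1; sub 6 for 5: 2·6 + 1; = 13; G_2 = 13−1 = 12
step 2: 12 = 2·6; sub 7 for 6: 2·7; = 14; G_3 = 14−1 = 13

12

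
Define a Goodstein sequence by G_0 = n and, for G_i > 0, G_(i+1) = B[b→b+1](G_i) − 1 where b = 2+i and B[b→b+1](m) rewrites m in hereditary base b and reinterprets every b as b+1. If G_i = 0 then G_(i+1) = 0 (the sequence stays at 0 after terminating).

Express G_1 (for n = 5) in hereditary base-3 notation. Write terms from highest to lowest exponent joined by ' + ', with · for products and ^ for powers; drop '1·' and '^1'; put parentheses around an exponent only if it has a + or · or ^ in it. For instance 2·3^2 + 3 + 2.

G_0=5  [base 2] 2^2 + 1  →[2↦3]→  3^3 + 1 = 28  −1 ⇒ G_1=27
G_1=27  [base 3] 3^3  →[3↦4]→  4^4 = 256  −1 ⇒ G_2=255

3^3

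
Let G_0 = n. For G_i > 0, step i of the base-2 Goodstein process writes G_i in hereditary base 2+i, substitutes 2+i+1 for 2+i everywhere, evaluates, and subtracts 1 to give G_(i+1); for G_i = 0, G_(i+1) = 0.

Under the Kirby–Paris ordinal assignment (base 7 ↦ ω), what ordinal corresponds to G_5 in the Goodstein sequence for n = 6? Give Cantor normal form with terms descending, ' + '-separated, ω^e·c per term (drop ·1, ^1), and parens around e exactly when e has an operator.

G_0=6  [base 2] 2^2 + 2  →[2↦3]→  3^3 + 3 = 30  −1 ⇒ G_1=29
G_1=29  [base 3] 3^3 + 2  →[3↦4]→  4^4 + 2 = 258  −1 ⇒ G_2=257
G_2=257  [base 4] 4^4 + 1  →[4↦5]→  5^5 + 1 = 3126  −1 ⇒ G_3=3125
G_3=3125  [base 5] 5^5  →[5↦6]→  6^6 = 46656  −1 ⇒ G_4=46655
G_4=46655  [base 6] 5·6^5 + 5·6^4 + 5·6^3 + 5·6^2 + 5·6 + 5  →[6↦7]→  5·7^5 + 5·7^4 + 5·7^3 + 5·7^2 + 5·7 + 5 = 98040  −1 ⇒ G_5=98039
G_5=98039  [base 7] 5·7^5 + 5·7^4 + 5·7^3 + 5·7^2 + 5·7 + 4  →[7↦8]→  5·8^5 + 5·8^4 + 5·8^3 + 5·8^2 + 5·8 + 4 = 187244  −1 ⇒ G_6=187243

ω^5·5 + ω^4·5 + ω^3·5 + ω^2·5 + ω·5 + 4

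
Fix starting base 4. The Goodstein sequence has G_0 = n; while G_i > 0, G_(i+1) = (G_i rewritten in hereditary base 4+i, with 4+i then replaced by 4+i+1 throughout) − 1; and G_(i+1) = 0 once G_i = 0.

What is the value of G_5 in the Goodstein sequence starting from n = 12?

[0] 12 ≡ 3·4 (base 4). Lift 5: 15. −1: 14.
[1] 14 ≡ 2·5 + 4 (base 5). Lift 6: 16. −1: 15.
[2] 15 ≡ 2·6 + 3 (base 6). Lift 7: 17. −1: 16.
[3] 16 ≡ 2·7 + 2 (base 7). Lift 8: 18. −1: 17.
[4] 17 ≡ 2·8 + 1 (base 8). Lift 9: 19. −1: 18.
[5] 18 ≡ 2·9 (base 9). Lift 10: 20. −1: 19.

18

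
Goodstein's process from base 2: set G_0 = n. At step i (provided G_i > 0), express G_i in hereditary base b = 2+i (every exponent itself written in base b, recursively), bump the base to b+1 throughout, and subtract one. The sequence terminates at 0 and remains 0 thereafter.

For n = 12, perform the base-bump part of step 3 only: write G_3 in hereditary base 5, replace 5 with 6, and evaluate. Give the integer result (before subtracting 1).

280020

step 0: 12 = 2^(2 + 1) + 2^2; sub 3 for 2: 3^(3 + 1) + 3^3; = 108; G_1 = 108−1 = 107
step 1: 107 = 3^(3 + 1) + 2·3^2 + 2·3 + 2; sub 4 for 3: 4^(4 + 1) + 2·4^2 + 2·4 + 2; = 1066; G_2 = 1066−1 = 1065
step 2: 1065 = 4^(4 + 1) + 2·4^2 + 2·4 + 1; sub 5 for 4: 5^(5 + 1) + 2·5^2 + 2·5 + 1; = 15686; G_3 = 15686−1 = 15685
step 3: 15685 = 5^(5 + 1) + 2·5^2 + 2·5; sub 6 for 5: 6^(6 + 1) + 2·6^2 + 2·6; = 280020; G_4 = 280020−1 = 280019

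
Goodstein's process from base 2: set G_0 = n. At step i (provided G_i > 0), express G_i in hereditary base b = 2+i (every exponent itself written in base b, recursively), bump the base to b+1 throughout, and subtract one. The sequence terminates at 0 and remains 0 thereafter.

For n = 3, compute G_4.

i=0: 3 = 2 + 1 (b=2); 2→3: 3 + 1 = 4; 4−1 = 3
i=1: 3 = 3 (b=3); 3→4: 4 = 4; 4−1 = 3
i=2: 3 = 3 (b=4); 4→5: 3 = 3; 3−1 = 2
i=3: 2 = 2 (b=5); 5→6: 2 = 2; 2−1 = 1
i=4: 1 = 1 (b=6); 6→7: 1 = 1; 1−1 = 0

1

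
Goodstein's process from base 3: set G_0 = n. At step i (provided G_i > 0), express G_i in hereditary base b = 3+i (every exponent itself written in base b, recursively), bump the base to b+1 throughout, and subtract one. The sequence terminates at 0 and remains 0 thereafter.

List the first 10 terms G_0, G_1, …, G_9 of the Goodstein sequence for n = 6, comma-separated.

6, 7, 7, 7, 7, 7, 6, 5, 4, 3

step 0: 6 = 2·3; sub 4 for 3: 2·4; = 8; G_1 = 8−1 = 7
step 1: 7 = 4 + 3; sub 5 for 4: 5 + 3; = 8; G_2 = 8−1 = 7
step 2: 7 = 5 + 2; sub 6 for 5: 6 + 2; = 8; G_3 = 8−1 = 7
step 3: 7 = 6 + 1; sub 7 for 6: 7 + 1; = 8; G_4 = 8−1 = 7
step 4: 7 = 7; sub 8 for 7: 8; = 8; G_5 = 8−1 = 7
step 5: 7 = 7; sub 9 for 8: 7; = 7; G_6 = 7−1 = 6
step 6: 6 = 6; sub 10 for 9: 6; = 6; G_7 = 6−1 = 5
step 7: 5 = 5; sub 11 for 10: 5; = 5; G_8 = 5−1 = 4
step 8: 4 = 4; sub 12 for 11: 4; = 4; G_9 = 4−1 = 3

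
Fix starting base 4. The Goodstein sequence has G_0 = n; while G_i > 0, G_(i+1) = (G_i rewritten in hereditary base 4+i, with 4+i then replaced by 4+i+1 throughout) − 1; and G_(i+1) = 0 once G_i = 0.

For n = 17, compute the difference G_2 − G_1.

G_0 = 17. HB_4(17) = 4^2 + 1. Bump = 26. G_1 = 25.
G_1 = 25. HB_5(25) = 5^2. Bump = 36. G_2 = 35.

10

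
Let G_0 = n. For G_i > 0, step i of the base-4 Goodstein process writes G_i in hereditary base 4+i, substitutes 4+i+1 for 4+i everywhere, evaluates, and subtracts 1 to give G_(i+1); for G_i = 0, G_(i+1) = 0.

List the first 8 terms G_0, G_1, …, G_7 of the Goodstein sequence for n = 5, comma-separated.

5, 5, 5, 4, 3, 2, 1, 0

G_0=5  [base 4] 4 + 1  →[4↦5]→  5 + 1 = 6  −1 ⇒ G_1=5
G_1=5  [base 5] 5  →[5↦6]→  6 = 6  −1 ⇒ G_2=5
G_2=5  [base 6] 5  →[6↦7]→  5 = 5  −1 ⇒ G_3=4
G_3=4  [base 7] 4  →[7↦8]→  4 = 4  −1 ⇒ G_4=3
G_4=3  [base 8] 3  →[8↦9]→  3 = 3  −1 ⇒ G_5=2
G_5=2  [base 9] 2  →[9↦10]→  2 = 2  −1 ⇒ G_6=1
G_6=1  [base 10] 1  →[10↦11]→  1 = 1  −1 ⇒ G_7=0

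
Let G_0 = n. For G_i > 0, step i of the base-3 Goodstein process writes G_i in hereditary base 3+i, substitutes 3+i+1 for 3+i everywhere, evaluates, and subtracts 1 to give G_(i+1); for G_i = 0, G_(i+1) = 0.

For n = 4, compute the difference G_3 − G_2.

-1

[0] 4 ≡ 3 + 1 (base 3). Lift 4: 5. −1: 4.
[1] 4 ≡ 4 (base 4). Lift 5: 5. −1: 4.
[2] 4 ≡ 4 (base 5). Lift 6: 4. −1: 3.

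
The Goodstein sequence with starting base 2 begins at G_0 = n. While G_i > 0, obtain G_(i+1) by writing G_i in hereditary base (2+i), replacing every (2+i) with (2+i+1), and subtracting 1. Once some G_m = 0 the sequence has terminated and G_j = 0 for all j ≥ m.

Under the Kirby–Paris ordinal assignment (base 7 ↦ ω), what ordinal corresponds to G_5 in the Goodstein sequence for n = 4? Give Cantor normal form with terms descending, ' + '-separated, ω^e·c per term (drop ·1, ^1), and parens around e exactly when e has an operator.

ω^2·2 + ω + 4

i=0: 4 = 2^2 (b=2); 2→3: 3^3 = 27; 27−1 = 26
i=1: 26 = 2·3^2 + 2·3 + 2 (b=3); 3→4: 2·4^2 + 2·4 + 2 = 42; 42−1 = 41
i=2: 41 = 2·4^2 + 2·4 + 1 (b=4); 4→5: 2·5^2 + 2·5 + 1 = 61; 61−1 = 60
i=3: 60 = 2·5^2 + 2·5 (b=5); 5→6: 2·6^2 + 2·6 = 84; 84−1 = 83
i=4: 83 = 2·6^2 + 6 + 5 (b=6); 6→7: 2·7^2 + 7 + 5 = 110; 110−1 = 109
i=5: 109 = 2·7^2 + 7 + 4 (b=7); 7→8: 2·8^2 + 8 + 4 = 140; 140−1 = 139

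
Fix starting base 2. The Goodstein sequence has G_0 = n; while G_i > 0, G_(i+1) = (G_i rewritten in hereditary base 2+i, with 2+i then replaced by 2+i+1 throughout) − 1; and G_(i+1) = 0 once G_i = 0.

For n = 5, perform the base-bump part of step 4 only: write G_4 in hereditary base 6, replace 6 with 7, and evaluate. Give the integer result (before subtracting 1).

i=0: 5 = 2^2 + 1 (b=2); 2→3: 3^3 + 1 = 28; 28−1 = 27
i=1: 27 = 3^3 (b=3); 3→4: 4^4 = 256; 256−1 = 255
i=2: 255 = 3·4^3 + 3·4^2 + 3·4 + 3 (b=4); 4→5: 3·5^3 + 3·5^2 + 3·5 + 3 = 468; 468−1 = 467
i=3: 467 = 3·5^3 + 3·5^2 + 3·5 + 2 (b=5); 5→6: 3·6^3 + 3·6^2 + 3·6 + 2 = 776; 776−1 = 775
i=4: 775 = 3·6^3 + 3·6^2 + 3·6 + 1 (b=6); 6→7: 3·7^3 + 3·7^2 + 3·7 + 1 = 1198; 1198−1 = 1197

1198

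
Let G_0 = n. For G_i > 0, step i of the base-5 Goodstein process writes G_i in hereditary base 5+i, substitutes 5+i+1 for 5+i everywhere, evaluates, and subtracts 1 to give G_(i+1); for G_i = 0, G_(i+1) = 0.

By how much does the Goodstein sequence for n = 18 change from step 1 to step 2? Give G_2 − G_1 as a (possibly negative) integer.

2

18 —HB5→ 3·5 + 3 —bump→ 3·6 + 3 = 21 —(−1)→ 20
20 —HB6→ 3·6 + 2 —bump→ 3·7 + 2 = 23 —(−1)→ 22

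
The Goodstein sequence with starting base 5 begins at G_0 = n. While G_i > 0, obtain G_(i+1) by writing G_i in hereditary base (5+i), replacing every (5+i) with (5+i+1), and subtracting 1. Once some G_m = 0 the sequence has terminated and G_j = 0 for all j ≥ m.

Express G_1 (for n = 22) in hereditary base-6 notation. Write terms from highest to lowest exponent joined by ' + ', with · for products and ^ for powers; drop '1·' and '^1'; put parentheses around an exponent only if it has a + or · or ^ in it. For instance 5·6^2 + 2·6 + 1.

step 0: 22 = 4·5 + 2; sub 6 for 5: 4·6 + 2; = 26; G_1 = 26−1 = 25
step 1: 25 = 4·6 + 1; sub 7 for 6: 4·7 + 1; = 29; G_2 = 29−1 = 28

4·6 + 1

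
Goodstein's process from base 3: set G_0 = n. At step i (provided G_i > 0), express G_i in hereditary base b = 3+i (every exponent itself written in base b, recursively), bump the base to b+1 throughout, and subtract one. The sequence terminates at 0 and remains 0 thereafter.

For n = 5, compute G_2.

5

step 0: 5 = 3 + 2; sub 4 for 3: 4 + 2; = 6; G_1 = 6−1 = 5
step 1: 5 = 4 + 1; sub 5 for 4: 5 + 1; = 6; G_2 = 6−1 = 5
step 2: 5 = 5; sub 6 for 5: 6; = 6; G_3 = 6−1 = 5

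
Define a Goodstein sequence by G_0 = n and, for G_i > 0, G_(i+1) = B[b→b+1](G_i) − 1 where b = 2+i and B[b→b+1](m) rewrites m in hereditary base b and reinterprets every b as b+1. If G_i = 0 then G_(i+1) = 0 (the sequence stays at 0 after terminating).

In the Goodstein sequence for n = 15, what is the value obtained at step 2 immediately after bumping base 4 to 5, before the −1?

18753

(0) 15|_2 = 2^(2 + 1) + 2^2 + 2 + 1 ↦ 3^(3 + 1) + 3^3 + 3 + 1|_3 = 112 ⇒ 111
(1) 111|_3 = 3^(3 + 1) + 3^3 + 3 ↦ 4^(4 + 1) + 4^4 + 4|_4 = 1284 ⇒ 1283
(2) 1283|_4 = 4^(4 + 1) + 4^4 + 3 ↦ 5^(5 + 1) + 5^5 + 3|_5 = 18753 ⇒ 18752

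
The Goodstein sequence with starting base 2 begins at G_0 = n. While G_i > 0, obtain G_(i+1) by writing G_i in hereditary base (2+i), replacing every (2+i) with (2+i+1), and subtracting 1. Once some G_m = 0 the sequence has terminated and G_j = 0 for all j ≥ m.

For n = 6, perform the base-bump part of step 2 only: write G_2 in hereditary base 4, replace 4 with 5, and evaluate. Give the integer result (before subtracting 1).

G_0=6  [base 2] 2^2 + 2  →[2↦3]→  3^3 + 3 = 30  −1 ⇒ G_1=29
G_1=29  [base 3] 3^3 + 2  →[3↦4]→  4^4 + 2 = 258  −1 ⇒ G_2=257
G_2=257  [base 4] 4^4 + 1  →[4↦5]→  5^5 + 1 = 3126  −1 ⇒ G_3=3125

3126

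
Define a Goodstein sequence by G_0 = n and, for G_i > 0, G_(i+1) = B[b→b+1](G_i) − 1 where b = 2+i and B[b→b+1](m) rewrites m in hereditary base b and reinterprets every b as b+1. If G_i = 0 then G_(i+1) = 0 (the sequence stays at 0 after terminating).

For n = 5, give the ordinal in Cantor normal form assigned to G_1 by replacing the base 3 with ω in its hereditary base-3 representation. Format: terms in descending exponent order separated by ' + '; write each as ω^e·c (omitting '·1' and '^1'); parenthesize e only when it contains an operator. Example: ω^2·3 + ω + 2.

G_0 = 5. HB_2(5) = 2^2 + 1. Bump = 28. G_1 = 27.
G_1 = 27. HB_3(27) = 3^3. Bump = 256. G_2 = 255.

ω^ω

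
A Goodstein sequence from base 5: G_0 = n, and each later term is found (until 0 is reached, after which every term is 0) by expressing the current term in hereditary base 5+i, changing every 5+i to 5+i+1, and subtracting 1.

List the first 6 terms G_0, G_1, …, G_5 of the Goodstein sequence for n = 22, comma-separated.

22 —HB5→ 4·5 + 2 —bump→ 4·6 + 2 = 26 —(−1)→ 25
25 —HB6→ 4·6 + 1 —bump→ 4·7 + 1 = 29 —(−1)→ 28
28 —HB7→ 4·7 —bump→ 4·8 = 32 —(−1)→ 31
31 —HB8→ 3·8 + 7 —bump→ 3·9 + 7 = 34 —(−1)→ 33
33 —HB9→ 3·9 + 6 —bump→ 3·10 + 6 = 36 —(−1)→ 35

22, 25, 28, 31, 33, 35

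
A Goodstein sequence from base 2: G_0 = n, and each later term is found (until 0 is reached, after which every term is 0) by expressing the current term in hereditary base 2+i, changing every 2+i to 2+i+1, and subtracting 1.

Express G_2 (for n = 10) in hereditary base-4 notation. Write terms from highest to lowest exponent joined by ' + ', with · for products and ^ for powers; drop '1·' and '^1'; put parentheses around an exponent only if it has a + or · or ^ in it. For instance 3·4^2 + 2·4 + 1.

4^(4 + 1) + 1

G_0=10  [base 2] 2^(2 + 1) + 2  →[2↦3]→  3^(3 + 1) + 3 = 84  −1 ⇒ G_1=83
G_1=83  [base 3] 3^(3 + 1) + 2  →[3↦4]→  4^(4 + 1) + 2 = 1026  −1 ⇒ G_2=1025
G_2=1025  [base 4] 4^(4 + 1) + 1  →[4↦5]→  5^(5 + 1) + 1 = 15626  −1 ⇒ G_3=15625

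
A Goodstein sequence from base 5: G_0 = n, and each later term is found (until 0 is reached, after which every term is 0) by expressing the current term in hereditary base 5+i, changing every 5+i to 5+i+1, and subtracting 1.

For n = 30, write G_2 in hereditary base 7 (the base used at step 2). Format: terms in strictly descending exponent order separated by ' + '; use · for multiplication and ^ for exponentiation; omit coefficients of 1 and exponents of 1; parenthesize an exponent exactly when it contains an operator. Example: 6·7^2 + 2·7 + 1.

7^2 + 4

[0] 30 ≡ 5^2 + 5 (base 5). Lift 6: 42. −1: 41.
[1] 41 ≡ 6^2 + 5 (base 6). Lift 7: 54. −1: 53.
[2] 53 ≡ 7^2 + 4 (base 7). Lift 8: 68. −1: 67.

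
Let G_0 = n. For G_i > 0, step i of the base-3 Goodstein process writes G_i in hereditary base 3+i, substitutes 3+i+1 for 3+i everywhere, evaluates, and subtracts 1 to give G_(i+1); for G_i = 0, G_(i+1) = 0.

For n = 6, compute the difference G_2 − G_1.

0

[0] 6 ≡ 2·3 (base 3). Lift 4: 8. −1: 7.
[1] 7 ≡ 4 + 3 (base 4). Lift 5: 8. −1: 7.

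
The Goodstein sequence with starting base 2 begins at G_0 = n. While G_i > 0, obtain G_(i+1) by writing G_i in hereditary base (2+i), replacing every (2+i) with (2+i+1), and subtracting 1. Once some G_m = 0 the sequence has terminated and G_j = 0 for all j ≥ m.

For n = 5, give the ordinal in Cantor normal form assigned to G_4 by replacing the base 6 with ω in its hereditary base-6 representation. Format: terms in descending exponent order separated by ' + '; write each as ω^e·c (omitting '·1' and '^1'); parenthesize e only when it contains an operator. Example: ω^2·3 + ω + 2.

ω^3·3 + ω^2·3 + ω·3 + 1

[0] 5 ≡ 2^2 + 1 (base 2). Lift 3: 28. −1: 27.
[1] 27 ≡ 3^3 (base 3). Lift 4: 256. −1: 255.
[2] 255 ≡ 3·4^3 + 3·4^2 + 3·4 + 3 (base 4). Lift 5: 468. −1: 467.
[3] 467 ≡ 3·5^3 + 3·5^2 + 3·5 + 2 (base 5). Lift 6: 776. −1: 775.
[4] 775 ≡ 3·6^3 + 3·6^2 + 3·6 + 1 (base 6). Lift 7: 1198. −1: 1197.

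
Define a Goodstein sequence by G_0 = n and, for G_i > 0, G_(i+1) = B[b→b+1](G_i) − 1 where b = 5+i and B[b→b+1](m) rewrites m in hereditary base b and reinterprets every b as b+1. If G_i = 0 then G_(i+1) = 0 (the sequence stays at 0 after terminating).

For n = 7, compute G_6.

G_0 = 7. HB_5(7) = 5 + 2. Bump = 8. G_1 = 7.
G_1 = 7. HB_6(7) = 6 + 1. Bump = 8. G_2 = 7.
G_2 = 7. HB_7(7) = 7. Bump = 8. G_3 = 7.
G_3 = 7. HB_8(7) = 7. Bump = 7. G_4 = 6.
G_4 = 6. HB_9(6) = 6. Bump = 6. G_5 = 5.
G_5 = 5. HB_10(5) = 5. Bump = 5. G_6 = 4.

4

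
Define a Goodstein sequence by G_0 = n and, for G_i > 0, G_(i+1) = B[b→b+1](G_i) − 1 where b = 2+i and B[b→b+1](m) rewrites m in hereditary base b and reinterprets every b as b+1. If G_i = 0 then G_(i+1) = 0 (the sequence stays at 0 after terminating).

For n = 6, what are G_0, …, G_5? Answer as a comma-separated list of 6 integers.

G_0 = 6. HB_2(6) = 2^2 + 2. Bump = 30. G_1 = 29.
G_1 = 29. HB_3(29) = 3^3 + 2. Bump = 258. G_2 = 257.
G_2 = 257. HB_4(257) = 4^4 + 1. Bump = 3126. G_3 = 3125.
G_3 = 3125. HB_5(3125) = 5^5. Bump = 46656. G_4 = 46655.
G_4 = 46655. HB_6(46655) = 5·6^5 + 5·6^4 + 5·6^3 + 5·6^2 + 5·6 + 5. Bump = 98040. G_5 = 98039.

6, 29, 257, 3125, 46655, 98039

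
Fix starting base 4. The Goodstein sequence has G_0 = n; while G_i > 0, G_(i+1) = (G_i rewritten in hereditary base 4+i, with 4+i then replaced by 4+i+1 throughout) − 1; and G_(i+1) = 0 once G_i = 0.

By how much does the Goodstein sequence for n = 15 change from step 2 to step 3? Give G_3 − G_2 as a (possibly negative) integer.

2

step 0: 15 = 3·4 + 3; sub 5 for 4: 3·5 + 3; = 18; G_1 = 18−1 = 17
step 1: 17 = 3·5 + 2; sub 6 for 5: 3·6 + 2; = 20; G_2 = 20−1 = 19
step 2: 19 = 3·6 + 1; sub 7 for 6: 3·7 + 1; = 22; G_3 = 22−1 = 21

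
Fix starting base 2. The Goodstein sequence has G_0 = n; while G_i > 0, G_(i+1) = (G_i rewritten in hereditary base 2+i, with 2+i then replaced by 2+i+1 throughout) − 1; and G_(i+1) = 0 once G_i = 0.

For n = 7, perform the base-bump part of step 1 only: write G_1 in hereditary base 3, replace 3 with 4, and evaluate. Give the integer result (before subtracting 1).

G_0 = 7. HB_2(7) = 2^2 + 2 + 1. Bump = 31. G_1 = 30.
G_1 = 30. HB_3(30) = 3^3 + 3. Bump = 260. G_2 = 259.

260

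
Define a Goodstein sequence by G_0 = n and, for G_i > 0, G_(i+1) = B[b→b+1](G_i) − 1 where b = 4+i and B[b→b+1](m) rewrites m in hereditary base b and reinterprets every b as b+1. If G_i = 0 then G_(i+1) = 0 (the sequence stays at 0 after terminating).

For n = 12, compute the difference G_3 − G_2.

base 4: 12 = 3·4; at 5: 3·5 = 15; next = 14
base 5: 14 = 2·5 + 4; at 6: 2·6 + 4 = 16; next = 15
base 6: 15 = 2·6 + 3; at 7: 2·7 + 3 = 17; next = 16

1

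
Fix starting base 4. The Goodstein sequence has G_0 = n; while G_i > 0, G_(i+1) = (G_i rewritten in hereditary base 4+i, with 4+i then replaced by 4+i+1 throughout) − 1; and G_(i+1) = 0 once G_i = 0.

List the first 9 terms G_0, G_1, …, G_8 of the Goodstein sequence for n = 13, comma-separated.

G_0=13  [base 4] 3·4 + 1  →[4↦5]→  3·5 + 1 = 16  −1 ⇒ G_1=15
G_1=15  [base 5] 3·5  →[5↦6]→  3·6 = 18  −1 ⇒ G_2=17
G_2=17  [base 6] 2·6 + 5  →[6↦7]→  2·7 + 5 = 19  −1 ⇒ G_3=18
G_3=18  [base 7] 2·7 + 4  →[7↦8]→  2·8 + 4 = 20  −1 ⇒ G_4=19
G_4=19  [base 8] 2·8 + 3  →[8↦9]→  2·9 + 3 = 21  −1 ⇒ G_5=20
G_5=20  [base 9] 2·9 + 2  →[9↦10]→  2·10 + 2 = 22  −1 ⇒ G_6=21
G_6=21  [base 10] 2·10 + 1  →[10↦11]→  2·11 + 1 = 23  −1 ⇒ G_7=22
G_7=22  [base 11] 2·11  →[11↦12]→  2·12 = 24  −1 ⇒ G_8=23

13, 15, 17, 18, 19, 20, 21, 22, 23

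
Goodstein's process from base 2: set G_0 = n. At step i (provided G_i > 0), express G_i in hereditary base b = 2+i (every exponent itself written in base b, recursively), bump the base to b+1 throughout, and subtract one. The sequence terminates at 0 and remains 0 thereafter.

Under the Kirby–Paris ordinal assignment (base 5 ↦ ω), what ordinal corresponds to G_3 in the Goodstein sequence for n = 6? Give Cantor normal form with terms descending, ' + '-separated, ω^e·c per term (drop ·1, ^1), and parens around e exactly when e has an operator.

ω^ω

base 2: 6 = 2^2 + 2; at 3: 3^3 + 3 = 30; next = 29
base 3: 29 = 3^3 + 2; at 4: 4^4 + 2 = 258; next = 257
base 4: 257 = 4^4 + 1; at 5: 5^5 + 1 = 3126; next = 3125
base 5: 3125 = 5^5; at 6: 6^6 = 46656; next = 46655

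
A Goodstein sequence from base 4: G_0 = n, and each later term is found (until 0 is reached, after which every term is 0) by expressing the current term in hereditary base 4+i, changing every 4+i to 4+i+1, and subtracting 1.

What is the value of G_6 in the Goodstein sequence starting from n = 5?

G_0=5  [base 4] 4 + 1  →[4↦5]→  5 + 1 = 6  −1 ⇒ G_1=5
G_1=5  [base 5] 5  →[5↦6]→  6 = 6  −1 ⇒ G_2=5
G_2=5  [base 6] 5  →[6↦7]→  5 = 5  −1 ⇒ G_3=4
G_3=4  [base 7] 4  →[7↦8]→  4 = 4  −1 ⇒ G_4=3
G_4=3  [base 8] 3  →[8↦9]→  3 = 3  −1 ⇒ G_5=2
G_5=2  [base 9] 2  →[9↦10]→  2 = 2  −1 ⇒ G_6=1
G_6=1  [base 10] 1  →[10↦11]→  1 = 1  −1 ⇒ G_7=0

1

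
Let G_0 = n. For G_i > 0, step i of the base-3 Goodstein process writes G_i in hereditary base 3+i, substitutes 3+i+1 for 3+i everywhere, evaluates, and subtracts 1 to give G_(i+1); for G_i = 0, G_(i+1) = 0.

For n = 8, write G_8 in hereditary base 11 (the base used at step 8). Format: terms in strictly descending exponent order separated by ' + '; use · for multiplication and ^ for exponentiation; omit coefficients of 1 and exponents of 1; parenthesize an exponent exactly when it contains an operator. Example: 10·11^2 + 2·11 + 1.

11

(0) 8|_3 = 2·3 + 2 ↦ 2·4 + 2|_4 = 10 ⇒ 9
(1) 9|_4 = 2·4 + 1 ↦ 2·5 + 1|_5 = 11 ⇒ 10
(2) 10|_5 = 2·5 ↦ 2·6|_6 = 12 ⇒ 11
(3) 11|_6 = 6 + 5 ↦ 7 + 5|_7 = 12 ⇒ 11
(4) 11|_7 = 7 + 4 ↦ 8 + 4|_8 = 12 ⇒ 11
(5) 11|_8 = 8 + 3 ↦ 9 + 3|_9 = 12 ⇒ 11
(6) 11|_9 = 9 + 2 ↦ 10 + 2|_10 = 12 ⇒ 11
(7) 11|_10 = 10 + 1 ↦ 11 + 1|_11 = 12 ⇒ 11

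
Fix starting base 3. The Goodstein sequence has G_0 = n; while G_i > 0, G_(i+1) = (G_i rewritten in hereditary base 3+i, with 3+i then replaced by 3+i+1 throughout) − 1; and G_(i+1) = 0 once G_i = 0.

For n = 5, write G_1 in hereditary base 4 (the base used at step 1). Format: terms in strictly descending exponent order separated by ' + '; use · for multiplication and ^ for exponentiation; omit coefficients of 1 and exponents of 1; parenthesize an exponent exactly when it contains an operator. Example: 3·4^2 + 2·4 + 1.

4 + 1

[0] 5 ≡ 3 + 2 (base 3). Lift 4: 6. −1: 5.
[1] 5 ≡ 4 + 1 (base 4). Lift 5: 6. −1: 5.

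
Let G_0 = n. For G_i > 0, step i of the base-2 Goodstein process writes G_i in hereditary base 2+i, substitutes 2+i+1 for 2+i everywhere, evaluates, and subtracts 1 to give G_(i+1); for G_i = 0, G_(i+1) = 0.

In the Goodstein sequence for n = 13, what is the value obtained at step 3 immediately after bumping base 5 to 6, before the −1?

13 —HB2→ 2^(2 + 1) + 2^2 + 1 —bump→ 3^(3 + 1) + 3^3 + 1 = 109 —(−1)→ 108
108 —HB3→ 3^(3 + 1) + 3^3 —bump→ 4^(4 + 1) + 4^4 = 1280 —(−1)→ 1279
1279 —HB4→ 4^(4 + 1) + 3·4^3 + 3·4^2 + 3·4 + 3 —bump→ 5^(5 + 1) + 3·5^3 + 3·5^2 + 3·5 + 3 = 16093 —(−1)→ 16092
16092 —HB5→ 5^(5 + 1) + 3·5^3 + 3·5^2 + 3·5 + 2 —bump→ 6^(6 + 1) + 3·6^3 + 3·6^2 + 3·6 + 2 = 280712 —(−1)→ 280711

280712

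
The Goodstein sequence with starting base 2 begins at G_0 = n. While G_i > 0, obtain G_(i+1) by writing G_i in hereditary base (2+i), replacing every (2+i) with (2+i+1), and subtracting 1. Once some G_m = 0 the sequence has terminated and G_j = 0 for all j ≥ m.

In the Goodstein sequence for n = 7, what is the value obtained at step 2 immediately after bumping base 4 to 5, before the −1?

3128

step 0: 7 = 2^2 + 2 + 1; sub 3 for 2: 3^3 + 3 + 1; = 31; G_1 = 31−1 = 30
step 1: 30 = 3^3 + 3; sub 4 for 3: 4^4 + 4; = 260; G_2 = 260−1 = 259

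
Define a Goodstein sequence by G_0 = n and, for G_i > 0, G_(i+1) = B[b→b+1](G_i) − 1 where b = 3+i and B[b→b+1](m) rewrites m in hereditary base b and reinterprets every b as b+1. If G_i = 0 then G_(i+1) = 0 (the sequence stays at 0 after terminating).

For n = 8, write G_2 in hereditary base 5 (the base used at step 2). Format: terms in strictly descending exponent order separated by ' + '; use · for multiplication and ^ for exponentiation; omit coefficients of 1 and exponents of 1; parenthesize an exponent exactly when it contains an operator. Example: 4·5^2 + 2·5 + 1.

G_0 = 8. HB_3(8) = 2·3 + 2. Bump = 10. G_1 = 9.
G_1 = 9. HB_4(9) = 2·4 + 1. Bump = 11. G_2 = 10.

2·5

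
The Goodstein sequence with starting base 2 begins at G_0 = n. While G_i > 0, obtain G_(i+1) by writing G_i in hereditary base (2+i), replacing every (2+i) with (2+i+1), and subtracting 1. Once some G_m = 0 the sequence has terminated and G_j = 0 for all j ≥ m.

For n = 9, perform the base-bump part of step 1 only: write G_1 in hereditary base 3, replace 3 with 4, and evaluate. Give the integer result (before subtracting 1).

1024

[0] 9 ≡ 2^(2 + 1) + 1 (base 2). Lift 3: 82. −1: 81.
[1] 81 ≡ 3^(3 + 1) (base 3). Lift 4: 1024. −1: 1023.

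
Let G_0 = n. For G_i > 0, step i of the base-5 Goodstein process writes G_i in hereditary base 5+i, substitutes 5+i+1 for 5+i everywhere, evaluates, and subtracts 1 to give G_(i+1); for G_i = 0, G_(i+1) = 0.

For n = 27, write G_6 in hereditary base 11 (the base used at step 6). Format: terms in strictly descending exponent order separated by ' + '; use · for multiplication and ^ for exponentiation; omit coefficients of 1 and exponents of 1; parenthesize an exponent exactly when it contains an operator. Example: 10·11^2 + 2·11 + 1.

step 0: 27 = 5^2 + 2; sub 6 for 5: 6^2 + 2; = 38; G_1 = 38−1 = 37
step 1: 37 = 6^2 + 1; sub 7 for 6: 7^2 + 1; = 50; G_2 = 50−1 = 49
step 2: 49 = 7^2; sub 8 for 7: 8^2; = 64; G_3 = 64−1 = 63
step 3: 63 = 7·8 + 7; sub 9 for 8: 7·9 + 7; = 70; G_4 = 70−1 = 69
step 4: 69 = 7·9 + 6; sub 10 for 9: 7·10 + 6; = 76; G_5 = 76−1 = 75
step 5: 75 = 7·10 + 5; sub 11 for 10: 7·11 + 5; = 82; G_6 = 82−1 = 81
step 6: 81 = 7·11 + 4; sub 12 for 11: 7·12 + 4; = 88; G_7 = 88−1 = 87

7·11 + 4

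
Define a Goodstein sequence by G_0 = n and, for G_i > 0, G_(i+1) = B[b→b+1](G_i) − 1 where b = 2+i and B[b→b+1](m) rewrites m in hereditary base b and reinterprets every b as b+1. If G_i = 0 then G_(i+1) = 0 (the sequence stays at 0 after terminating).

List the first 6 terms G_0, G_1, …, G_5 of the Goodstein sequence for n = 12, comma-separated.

[0] 12 ≡ 2^(2 + 1) + 2^2 (base 2). Lift 3: 108. −1: 107.
[1] 107 ≡ 3^(3 + 1) + 2·3^2 + 2·3 + 2 (base 3). Lift 4: 1066. −1: 1065.
[2] 1065 ≡ 4^(4 + 1) + 2·4^2 + 2·4 + 1 (base 4). Lift 5: 15686. −1: 15685.
[3] 15685 ≡ 5^(5 + 1) + 2·5^2 + 2·5 (base 5). Lift 6: 280020. −1: 280019.
[4] 280019 ≡ 6^(6 + 1) + 2·6^2 + 6 + 5 (base 6). Lift 7: 5764911. −1: 5764910.

12, 107, 1065, 15685, 280019, 5764910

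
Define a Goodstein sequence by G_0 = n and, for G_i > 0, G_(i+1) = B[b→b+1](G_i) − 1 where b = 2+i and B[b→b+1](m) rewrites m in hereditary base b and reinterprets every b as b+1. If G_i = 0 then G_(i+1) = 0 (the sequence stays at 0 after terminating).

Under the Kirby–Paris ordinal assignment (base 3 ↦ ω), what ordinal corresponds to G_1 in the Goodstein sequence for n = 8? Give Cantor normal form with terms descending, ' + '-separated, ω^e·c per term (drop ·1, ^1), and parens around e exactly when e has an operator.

base 2: 8 = 2^(2 + 1); at 3: 3^(3 + 1) = 81; next = 80
base 3: 80 = 2·3^3 + 2·3^2 + 2·3 + 2; at 4: 2·4^4 + 2·4^2 + 2·4 + 2 = 554; next = 553

ω^ω·2 + ω^2·2 + ω·2 + 2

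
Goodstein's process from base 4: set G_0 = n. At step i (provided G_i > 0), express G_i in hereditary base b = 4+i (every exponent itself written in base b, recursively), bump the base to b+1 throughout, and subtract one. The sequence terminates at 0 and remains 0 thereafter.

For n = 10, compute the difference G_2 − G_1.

G_0 = 10. HB_4(10) = 2·4 + 2. Bump = 12. G_1 = 11.
G_1 = 11. HB_5(11) = 2·5 + 1. Bump = 13. G_2 = 12.

1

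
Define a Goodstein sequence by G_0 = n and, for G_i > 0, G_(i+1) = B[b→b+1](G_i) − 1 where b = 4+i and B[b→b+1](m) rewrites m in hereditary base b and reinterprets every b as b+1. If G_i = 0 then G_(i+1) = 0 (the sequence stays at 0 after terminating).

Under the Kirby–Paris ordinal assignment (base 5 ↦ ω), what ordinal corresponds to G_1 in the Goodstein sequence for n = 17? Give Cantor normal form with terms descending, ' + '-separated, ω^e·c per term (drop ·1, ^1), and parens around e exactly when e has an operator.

17 —HB4→ 4^2 + 1 —bump→ 5^2 + 1 = 26 —(−1)→ 25
25 —HB5→ 5^2 —bump→ 6^2 = 36 —(−1)→ 35

ω^2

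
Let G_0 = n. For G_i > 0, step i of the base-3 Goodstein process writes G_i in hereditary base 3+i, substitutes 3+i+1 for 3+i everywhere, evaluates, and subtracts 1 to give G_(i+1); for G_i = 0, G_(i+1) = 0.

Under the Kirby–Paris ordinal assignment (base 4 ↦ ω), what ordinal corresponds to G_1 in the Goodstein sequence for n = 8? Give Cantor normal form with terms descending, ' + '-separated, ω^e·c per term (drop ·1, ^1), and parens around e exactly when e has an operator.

ω·2 + 1

(0) 8|_3 = 2·3 + 2 ↦ 2·4 + 2|_4 = 10 ⇒ 9
(1) 9|_4 = 2·4 + 1 ↦ 2·5 + 1|_5 = 11 ⇒ 10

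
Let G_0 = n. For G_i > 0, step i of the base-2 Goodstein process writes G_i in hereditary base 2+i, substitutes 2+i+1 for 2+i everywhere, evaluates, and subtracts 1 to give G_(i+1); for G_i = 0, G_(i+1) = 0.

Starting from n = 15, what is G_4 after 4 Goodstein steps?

[0] 15 ≡ 2^(2 + 1) + 2^2 + 2 + 1 (base 2). Lift 3: 112. −1: 111.
[1] 111 ≡ 3^(3 + 1) + 3^3 + 3 (base 3). Lift 4: 1284. −1: 1283.
[2] 1283 ≡ 4^(4 + 1) + 4^4 + 3 (base 4). Lift 5: 18753. −1: 18752.
[3] 18752 ≡ 5^(5 + 1) + 5^5 + 2 (base 5). Lift 6: 326594. −1: 326593.
[4] 326593 ≡ 6^(6 + 1) + 6^6 + 1 (base 6). Lift 7: 6588345. −1: 6588344.

326593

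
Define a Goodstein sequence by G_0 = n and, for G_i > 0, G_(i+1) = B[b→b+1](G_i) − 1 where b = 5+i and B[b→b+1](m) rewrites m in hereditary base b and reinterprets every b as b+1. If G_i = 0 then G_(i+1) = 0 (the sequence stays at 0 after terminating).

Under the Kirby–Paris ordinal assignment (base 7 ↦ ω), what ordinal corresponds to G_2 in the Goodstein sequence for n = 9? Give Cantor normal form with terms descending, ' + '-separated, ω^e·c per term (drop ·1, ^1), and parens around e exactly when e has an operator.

G_0 = 9. HB_5(9) = 5 + 4. Bump = 10. G_1 = 9.
G_1 = 9. HB_6(9) = 6 + 3. Bump = 10. G_2 = 9.
G_2 = 9. HB_7(9) = 7 + 2. Bump = 10. G_3 = 9.

ω + 2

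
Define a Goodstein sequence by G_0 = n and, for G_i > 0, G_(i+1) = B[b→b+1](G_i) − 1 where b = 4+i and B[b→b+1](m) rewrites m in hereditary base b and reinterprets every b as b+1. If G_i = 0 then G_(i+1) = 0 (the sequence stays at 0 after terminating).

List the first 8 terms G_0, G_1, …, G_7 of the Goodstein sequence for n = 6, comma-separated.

6, 6, 6, 6, 5, 4, 3, 2

6 —HB4→ 4 + 2 —bump→ 5 + 2 = 7 —(−1)→ 6
6 —HB5→ 5 + 1 —bump→ 6 + 1 = 7 —(−1)→ 6
6 —HB6→ 6 —bump→ 7 = 7 —(−1)→ 6
6 —HB7→ 6 —bump→ 6 = 6 —(−1)→ 5
5 —HB8→ 5 —bump→ 5 = 5 —(−1)→ 4
4 —HB9→ 4 —bump→ 4 = 4 —(−1)→ 3
3 —HB10→ 3 —bump→ 3 = 3 —(−1)→ 2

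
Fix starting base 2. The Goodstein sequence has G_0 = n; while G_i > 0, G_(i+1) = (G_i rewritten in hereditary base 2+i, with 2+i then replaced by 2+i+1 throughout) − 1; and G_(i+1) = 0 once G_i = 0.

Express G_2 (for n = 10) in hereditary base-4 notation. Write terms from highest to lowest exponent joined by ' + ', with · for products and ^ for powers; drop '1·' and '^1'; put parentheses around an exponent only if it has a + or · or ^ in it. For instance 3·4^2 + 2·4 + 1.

4^(4 + 1) + 1

base 2: 10 = 2^(2 + 1) + 2; at 3: 3^(3 + 1) + 3 = 84; next = 83
base 3: 83 = 3^(3 + 1) + 2; at 4: 4^(4 + 1) + 2 = 1026; next = 1025
base 4: 1025 = 4^(4 + 1) + 1; at 5: 5^(5 + 1) + 1 = 15626; next = 15625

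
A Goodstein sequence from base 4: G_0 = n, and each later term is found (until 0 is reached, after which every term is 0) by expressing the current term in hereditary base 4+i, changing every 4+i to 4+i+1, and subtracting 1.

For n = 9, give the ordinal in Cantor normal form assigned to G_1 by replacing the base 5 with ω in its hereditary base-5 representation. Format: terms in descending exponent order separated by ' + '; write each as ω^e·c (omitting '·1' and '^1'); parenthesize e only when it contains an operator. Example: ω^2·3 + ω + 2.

ω·2

G_0 = 9. HB_4(9) = 2·4 + 1. Bump = 11. G_1 = 10.
G_1 = 10. HB_5(10) = 2·5. Bump = 12. G_2 = 11.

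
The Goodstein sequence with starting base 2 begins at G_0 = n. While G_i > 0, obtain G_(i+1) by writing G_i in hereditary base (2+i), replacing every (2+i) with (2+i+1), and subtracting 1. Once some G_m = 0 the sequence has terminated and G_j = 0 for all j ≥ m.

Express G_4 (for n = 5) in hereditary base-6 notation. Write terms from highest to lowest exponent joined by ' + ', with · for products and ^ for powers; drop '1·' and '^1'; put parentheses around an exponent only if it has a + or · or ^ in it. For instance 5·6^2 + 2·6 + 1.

5 —HB2→ 2^2 + 1 —bump→ 3^3 + 1 = 28 —(−1)→ 27
27 —HB3→ 3^3 —bump→ 4^4 = 256 —(−1)→ 255
255 —HB4→ 3·4^3 + 3·4^2 + 3·4 + 3 —bump→ 3·5^3 + 3·5^2 + 3·5 + 3 = 468 —(−1)→ 467
467 —HB5→ 3·5^3 + 3·5^2 + 3·5 + 2 —bump→ 3·6^3 + 3·6^2 + 3·6 + 2 = 776 —(−1)→ 775
775 —HB6→ 3·6^3 + 3·6^2 + 3·6 + 1 —bump→ 3·7^3 + 3·7^2 + 3·7 + 1 = 1198 —(−1)→ 1197

3·6^3 + 3·6^2 + 3·6 + 1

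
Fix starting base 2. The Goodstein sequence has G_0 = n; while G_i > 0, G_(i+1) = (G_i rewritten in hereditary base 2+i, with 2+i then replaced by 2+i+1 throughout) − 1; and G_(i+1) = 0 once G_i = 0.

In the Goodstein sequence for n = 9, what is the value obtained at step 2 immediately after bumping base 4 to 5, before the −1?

(0) 9|_2 = 2^(2 + 1) + 1 ↦ 3^(3 + 1) + 1|_3 = 82 ⇒ 81
(1) 81|_3 = 3^(3 + 1) ↦ 4^(4 + 1)|_4 = 1024 ⇒ 1023
(2) 1023|_4 = 3·4^4 + 3·4^3 + 3·4^2 + 3·4 + 3 ↦ 3·5^5 + 3·5^3 + 3·5^2 + 3·5 + 3|_5 = 9843 ⇒ 9842

9843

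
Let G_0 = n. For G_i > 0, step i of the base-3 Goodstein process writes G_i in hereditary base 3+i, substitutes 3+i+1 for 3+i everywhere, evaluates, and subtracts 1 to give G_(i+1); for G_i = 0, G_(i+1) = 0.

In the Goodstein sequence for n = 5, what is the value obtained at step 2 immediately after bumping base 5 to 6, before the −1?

6

(0) 5|_3 = 3 + 2 ↦ 4 + 2|_4 = 6 ⇒ 5
(1) 5|_4 = 4 + 1 ↦ 5 + 1|_5 = 6 ⇒ 5
(2) 5|_5 = 5 ↦ 6|_6 = 6 ⇒ 5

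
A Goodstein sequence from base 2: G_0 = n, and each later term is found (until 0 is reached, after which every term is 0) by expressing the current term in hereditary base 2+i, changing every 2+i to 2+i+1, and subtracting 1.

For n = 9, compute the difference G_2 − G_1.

942

step 0: 9 = 2^(2 + 1) + 1; sub 3 for 2: 3^(3 + 1) + 1; = 82; G_1 = 82−1 = 81
step 1: 81 = 3^(3 + 1); sub 4 for 3: 4^(4 + 1); = 1024; G_2 = 1024−1 = 1023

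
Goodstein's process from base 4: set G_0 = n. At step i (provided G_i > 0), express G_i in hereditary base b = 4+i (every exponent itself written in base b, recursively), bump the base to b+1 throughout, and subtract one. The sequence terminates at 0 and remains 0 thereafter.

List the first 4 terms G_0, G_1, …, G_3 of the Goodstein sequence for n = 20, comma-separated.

20, 29, 39, 51

G_0=20  [base 4] 4^2 + 4  →[4↦5]→  5^2 + 5 = 30  −1 ⇒ G_1=29
G_1=29  [base 5] 5^2 + 4  →[5↦6]→  6^2 + 4 = 40  −1 ⇒ G_2=39
G_2=39  [base 6] 6^2 + 3  →[6↦7]→  7^2 + 3 = 52  −1 ⇒ G_3=51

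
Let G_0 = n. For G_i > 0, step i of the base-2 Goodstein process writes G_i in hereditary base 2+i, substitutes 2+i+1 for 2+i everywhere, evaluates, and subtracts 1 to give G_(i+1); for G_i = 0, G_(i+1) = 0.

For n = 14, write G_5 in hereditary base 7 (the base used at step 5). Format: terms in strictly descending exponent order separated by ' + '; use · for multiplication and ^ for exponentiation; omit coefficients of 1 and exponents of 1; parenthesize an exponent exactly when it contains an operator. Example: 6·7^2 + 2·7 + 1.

base 2: 14 = 2^(2 + 1) + 2^2 + 2; at 3: 3^(3 + 1) + 3^3 + 3 = 111; next = 110
base 3: 110 = 3^(3 + 1) + 3^3 + 2; at 4: 4^(4 + 1) + 4^4 + 2 = 1282; next = 1281
base 4: 1281 = 4^(4 + 1) + 4^4 + 1; at 5: 5^(5 + 1) + 5^5 + 1 = 18751; next = 18750
base 5: 18750 = 5^(5 + 1) + 5^5; at 6: 6^(6 + 1) + 6^6 = 326592; next = 326591
base 6: 326591 = 6^(6 + 1) + 5·6^5 + 5·6^4 + 5·6^3 + 5·6^2 + 5·6 + 5; at 7: 7^(7 + 1) + 5·7^5 + 5·7^4 + 5·7^3 + 5·7^2 + 5·7 + 5 = 5862841; next = 5862840

7^(7 + 1) + 5·7^5 + 5·7^4 + 5·7^3 + 5·7^2 + 5·7 + 4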